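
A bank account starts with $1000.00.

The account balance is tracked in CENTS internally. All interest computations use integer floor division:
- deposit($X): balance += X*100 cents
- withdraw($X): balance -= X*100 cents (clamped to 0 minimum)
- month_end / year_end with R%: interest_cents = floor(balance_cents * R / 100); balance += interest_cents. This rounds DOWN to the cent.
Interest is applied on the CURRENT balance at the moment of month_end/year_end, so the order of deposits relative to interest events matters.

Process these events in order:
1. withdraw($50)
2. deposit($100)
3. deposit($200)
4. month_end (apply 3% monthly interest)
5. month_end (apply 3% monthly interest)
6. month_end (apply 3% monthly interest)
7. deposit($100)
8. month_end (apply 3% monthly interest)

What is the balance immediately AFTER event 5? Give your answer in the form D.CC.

After 1 (withdraw($50)): balance=$950.00 total_interest=$0.00
After 2 (deposit($100)): balance=$1050.00 total_interest=$0.00
After 3 (deposit($200)): balance=$1250.00 total_interest=$0.00
After 4 (month_end (apply 3% monthly interest)): balance=$1287.50 total_interest=$37.50
After 5 (month_end (apply 3% monthly interest)): balance=$1326.12 total_interest=$76.12

Answer: 1326.12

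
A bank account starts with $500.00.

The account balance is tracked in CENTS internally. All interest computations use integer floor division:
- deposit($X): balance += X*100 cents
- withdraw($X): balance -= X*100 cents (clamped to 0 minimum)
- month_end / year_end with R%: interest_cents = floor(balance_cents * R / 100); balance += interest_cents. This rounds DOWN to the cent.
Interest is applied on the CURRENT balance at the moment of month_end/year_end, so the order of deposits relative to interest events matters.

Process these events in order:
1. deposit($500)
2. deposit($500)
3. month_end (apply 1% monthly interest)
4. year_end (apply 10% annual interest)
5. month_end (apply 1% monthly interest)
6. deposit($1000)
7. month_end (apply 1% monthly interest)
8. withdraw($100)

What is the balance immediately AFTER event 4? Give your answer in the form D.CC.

Answer: 1666.50

Derivation:
After 1 (deposit($500)): balance=$1000.00 total_interest=$0.00
After 2 (deposit($500)): balance=$1500.00 total_interest=$0.00
After 3 (month_end (apply 1% monthly interest)): balance=$1515.00 total_interest=$15.00
After 4 (year_end (apply 10% annual interest)): balance=$1666.50 total_interest=$166.50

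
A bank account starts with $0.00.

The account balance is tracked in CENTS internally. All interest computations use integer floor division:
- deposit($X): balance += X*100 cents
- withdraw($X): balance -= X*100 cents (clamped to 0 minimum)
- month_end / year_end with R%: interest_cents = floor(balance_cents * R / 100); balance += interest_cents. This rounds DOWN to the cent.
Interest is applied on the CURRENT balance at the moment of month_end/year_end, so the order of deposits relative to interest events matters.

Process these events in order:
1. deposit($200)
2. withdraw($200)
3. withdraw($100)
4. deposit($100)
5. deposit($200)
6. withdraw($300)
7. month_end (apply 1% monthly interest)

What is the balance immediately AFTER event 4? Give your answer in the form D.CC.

Answer: 100.00

Derivation:
After 1 (deposit($200)): balance=$200.00 total_interest=$0.00
After 2 (withdraw($200)): balance=$0.00 total_interest=$0.00
After 3 (withdraw($100)): balance=$0.00 total_interest=$0.00
After 4 (deposit($100)): balance=$100.00 total_interest=$0.00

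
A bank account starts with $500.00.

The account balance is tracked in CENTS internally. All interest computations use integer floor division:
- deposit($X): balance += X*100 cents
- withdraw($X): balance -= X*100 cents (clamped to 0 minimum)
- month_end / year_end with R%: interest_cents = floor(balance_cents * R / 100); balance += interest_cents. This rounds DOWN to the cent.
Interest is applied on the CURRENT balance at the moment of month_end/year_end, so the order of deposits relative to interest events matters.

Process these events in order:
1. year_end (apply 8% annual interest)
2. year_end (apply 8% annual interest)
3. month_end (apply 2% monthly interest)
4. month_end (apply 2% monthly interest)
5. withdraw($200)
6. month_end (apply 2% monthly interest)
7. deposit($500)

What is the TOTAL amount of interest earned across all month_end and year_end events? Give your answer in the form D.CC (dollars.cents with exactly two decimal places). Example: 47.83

After 1 (year_end (apply 8% annual interest)): balance=$540.00 total_interest=$40.00
After 2 (year_end (apply 8% annual interest)): balance=$583.20 total_interest=$83.20
After 3 (month_end (apply 2% monthly interest)): balance=$594.86 total_interest=$94.86
After 4 (month_end (apply 2% monthly interest)): balance=$606.75 total_interest=$106.75
After 5 (withdraw($200)): balance=$406.75 total_interest=$106.75
After 6 (month_end (apply 2% monthly interest)): balance=$414.88 total_interest=$114.88
After 7 (deposit($500)): balance=$914.88 total_interest=$114.88

Answer: 114.88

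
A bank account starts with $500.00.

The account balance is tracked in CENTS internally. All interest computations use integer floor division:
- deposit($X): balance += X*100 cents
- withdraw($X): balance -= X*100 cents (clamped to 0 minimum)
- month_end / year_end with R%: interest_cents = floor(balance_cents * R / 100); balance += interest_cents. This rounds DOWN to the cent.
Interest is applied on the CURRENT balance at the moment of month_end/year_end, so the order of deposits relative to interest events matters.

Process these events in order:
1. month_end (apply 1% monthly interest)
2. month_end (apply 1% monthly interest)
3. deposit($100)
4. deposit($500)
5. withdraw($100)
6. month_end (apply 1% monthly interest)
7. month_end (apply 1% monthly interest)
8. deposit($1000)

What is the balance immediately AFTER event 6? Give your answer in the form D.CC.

Answer: 1020.15

Derivation:
After 1 (month_end (apply 1% monthly interest)): balance=$505.00 total_interest=$5.00
After 2 (month_end (apply 1% monthly interest)): balance=$510.05 total_interest=$10.05
After 3 (deposit($100)): balance=$610.05 total_interest=$10.05
After 4 (deposit($500)): balance=$1110.05 total_interest=$10.05
After 5 (withdraw($100)): balance=$1010.05 total_interest=$10.05
After 6 (month_end (apply 1% monthly interest)): balance=$1020.15 total_interest=$20.15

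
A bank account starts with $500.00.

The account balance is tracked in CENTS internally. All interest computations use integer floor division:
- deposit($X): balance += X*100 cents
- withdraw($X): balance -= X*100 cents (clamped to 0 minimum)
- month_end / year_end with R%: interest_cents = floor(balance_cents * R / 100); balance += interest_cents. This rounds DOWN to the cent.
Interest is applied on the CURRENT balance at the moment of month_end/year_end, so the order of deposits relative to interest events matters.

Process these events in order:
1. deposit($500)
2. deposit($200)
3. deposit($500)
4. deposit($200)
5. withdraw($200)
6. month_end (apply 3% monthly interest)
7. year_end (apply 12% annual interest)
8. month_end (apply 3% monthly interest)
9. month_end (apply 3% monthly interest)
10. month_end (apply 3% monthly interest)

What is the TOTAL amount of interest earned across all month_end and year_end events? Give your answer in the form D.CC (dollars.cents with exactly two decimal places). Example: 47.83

Answer: 442.95

Derivation:
After 1 (deposit($500)): balance=$1000.00 total_interest=$0.00
After 2 (deposit($200)): balance=$1200.00 total_interest=$0.00
After 3 (deposit($500)): balance=$1700.00 total_interest=$0.00
After 4 (deposit($200)): balance=$1900.00 total_interest=$0.00
After 5 (withdraw($200)): balance=$1700.00 total_interest=$0.00
After 6 (month_end (apply 3% monthly interest)): balance=$1751.00 total_interest=$51.00
After 7 (year_end (apply 12% annual interest)): balance=$1961.12 total_interest=$261.12
After 8 (month_end (apply 3% monthly interest)): balance=$2019.95 total_interest=$319.95
After 9 (month_end (apply 3% monthly interest)): balance=$2080.54 total_interest=$380.54
After 10 (month_end (apply 3% monthly interest)): balance=$2142.95 total_interest=$442.95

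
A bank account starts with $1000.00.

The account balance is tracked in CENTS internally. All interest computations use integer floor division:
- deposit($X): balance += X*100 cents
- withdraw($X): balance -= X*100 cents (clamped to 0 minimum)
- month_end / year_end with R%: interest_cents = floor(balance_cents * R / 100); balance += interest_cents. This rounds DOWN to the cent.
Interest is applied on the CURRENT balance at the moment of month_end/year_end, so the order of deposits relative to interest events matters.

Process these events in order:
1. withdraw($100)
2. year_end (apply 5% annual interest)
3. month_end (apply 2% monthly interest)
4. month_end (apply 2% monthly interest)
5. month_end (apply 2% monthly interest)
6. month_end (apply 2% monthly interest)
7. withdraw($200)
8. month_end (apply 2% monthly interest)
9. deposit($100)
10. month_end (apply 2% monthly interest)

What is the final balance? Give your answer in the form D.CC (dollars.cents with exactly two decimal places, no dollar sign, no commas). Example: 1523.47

Answer: 958.11

Derivation:
After 1 (withdraw($100)): balance=$900.00 total_interest=$0.00
After 2 (year_end (apply 5% annual interest)): balance=$945.00 total_interest=$45.00
After 3 (month_end (apply 2% monthly interest)): balance=$963.90 total_interest=$63.90
After 4 (month_end (apply 2% monthly interest)): balance=$983.17 total_interest=$83.17
After 5 (month_end (apply 2% monthly interest)): balance=$1002.83 total_interest=$102.83
After 6 (month_end (apply 2% monthly interest)): balance=$1022.88 total_interest=$122.88
After 7 (withdraw($200)): balance=$822.88 total_interest=$122.88
After 8 (month_end (apply 2% monthly interest)): balance=$839.33 total_interest=$139.33
After 9 (deposit($100)): balance=$939.33 total_interest=$139.33
After 10 (month_end (apply 2% monthly interest)): balance=$958.11 total_interest=$158.11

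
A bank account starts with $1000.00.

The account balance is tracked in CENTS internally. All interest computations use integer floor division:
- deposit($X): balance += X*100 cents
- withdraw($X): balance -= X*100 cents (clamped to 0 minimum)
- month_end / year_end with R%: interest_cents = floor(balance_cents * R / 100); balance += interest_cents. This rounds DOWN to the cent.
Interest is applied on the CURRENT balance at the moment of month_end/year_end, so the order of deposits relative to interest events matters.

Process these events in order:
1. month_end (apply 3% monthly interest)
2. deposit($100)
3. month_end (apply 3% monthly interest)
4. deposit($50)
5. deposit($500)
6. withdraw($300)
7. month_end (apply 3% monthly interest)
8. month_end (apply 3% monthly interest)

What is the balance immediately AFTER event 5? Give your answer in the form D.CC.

Answer: 1713.90

Derivation:
After 1 (month_end (apply 3% monthly interest)): balance=$1030.00 total_interest=$30.00
After 2 (deposit($100)): balance=$1130.00 total_interest=$30.00
After 3 (month_end (apply 3% monthly interest)): balance=$1163.90 total_interest=$63.90
After 4 (deposit($50)): balance=$1213.90 total_interest=$63.90
After 5 (deposit($500)): balance=$1713.90 total_interest=$63.90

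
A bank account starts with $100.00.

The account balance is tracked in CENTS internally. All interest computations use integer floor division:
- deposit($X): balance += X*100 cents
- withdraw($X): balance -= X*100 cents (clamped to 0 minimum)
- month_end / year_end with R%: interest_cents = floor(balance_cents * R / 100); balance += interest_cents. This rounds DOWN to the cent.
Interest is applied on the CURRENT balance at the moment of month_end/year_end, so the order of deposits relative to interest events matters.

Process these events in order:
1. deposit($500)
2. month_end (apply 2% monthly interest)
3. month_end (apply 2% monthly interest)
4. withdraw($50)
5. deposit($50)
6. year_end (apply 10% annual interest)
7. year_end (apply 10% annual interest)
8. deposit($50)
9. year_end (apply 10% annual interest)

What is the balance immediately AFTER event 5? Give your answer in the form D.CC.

Answer: 624.24

Derivation:
After 1 (deposit($500)): balance=$600.00 total_interest=$0.00
After 2 (month_end (apply 2% monthly interest)): balance=$612.00 total_interest=$12.00
After 3 (month_end (apply 2% monthly interest)): balance=$624.24 total_interest=$24.24
After 4 (withdraw($50)): balance=$574.24 total_interest=$24.24
After 5 (deposit($50)): balance=$624.24 total_interest=$24.24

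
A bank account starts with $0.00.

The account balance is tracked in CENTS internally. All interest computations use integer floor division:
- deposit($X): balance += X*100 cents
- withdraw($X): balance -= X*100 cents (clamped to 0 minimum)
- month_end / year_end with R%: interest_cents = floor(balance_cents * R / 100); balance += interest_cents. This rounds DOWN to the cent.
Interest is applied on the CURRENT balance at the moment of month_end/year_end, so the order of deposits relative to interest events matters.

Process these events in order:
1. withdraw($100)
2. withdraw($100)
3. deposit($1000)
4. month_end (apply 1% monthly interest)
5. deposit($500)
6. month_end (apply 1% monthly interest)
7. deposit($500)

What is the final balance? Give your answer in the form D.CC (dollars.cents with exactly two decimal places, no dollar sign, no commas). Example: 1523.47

After 1 (withdraw($100)): balance=$0.00 total_interest=$0.00
After 2 (withdraw($100)): balance=$0.00 total_interest=$0.00
After 3 (deposit($1000)): balance=$1000.00 total_interest=$0.00
After 4 (month_end (apply 1% monthly interest)): balance=$1010.00 total_interest=$10.00
After 5 (deposit($500)): balance=$1510.00 total_interest=$10.00
After 6 (month_end (apply 1% monthly interest)): balance=$1525.10 total_interest=$25.10
After 7 (deposit($500)): balance=$2025.10 total_interest=$25.10

Answer: 2025.10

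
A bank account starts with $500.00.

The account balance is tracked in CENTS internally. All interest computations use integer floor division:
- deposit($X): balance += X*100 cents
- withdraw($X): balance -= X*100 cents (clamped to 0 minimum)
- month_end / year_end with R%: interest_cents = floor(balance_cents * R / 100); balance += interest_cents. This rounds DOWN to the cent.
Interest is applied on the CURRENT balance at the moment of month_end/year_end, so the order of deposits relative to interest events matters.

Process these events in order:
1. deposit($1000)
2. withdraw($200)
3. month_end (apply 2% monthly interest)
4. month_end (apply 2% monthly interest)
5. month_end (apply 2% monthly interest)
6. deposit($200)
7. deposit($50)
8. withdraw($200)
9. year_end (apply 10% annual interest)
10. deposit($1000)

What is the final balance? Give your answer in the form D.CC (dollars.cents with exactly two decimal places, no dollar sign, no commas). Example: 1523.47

After 1 (deposit($1000)): balance=$1500.00 total_interest=$0.00
After 2 (withdraw($200)): balance=$1300.00 total_interest=$0.00
After 3 (month_end (apply 2% monthly interest)): balance=$1326.00 total_interest=$26.00
After 4 (month_end (apply 2% monthly interest)): balance=$1352.52 total_interest=$52.52
After 5 (month_end (apply 2% monthly interest)): balance=$1379.57 total_interest=$79.57
After 6 (deposit($200)): balance=$1579.57 total_interest=$79.57
After 7 (deposit($50)): balance=$1629.57 total_interest=$79.57
After 8 (withdraw($200)): balance=$1429.57 total_interest=$79.57
After 9 (year_end (apply 10% annual interest)): balance=$1572.52 total_interest=$222.52
After 10 (deposit($1000)): balance=$2572.52 total_interest=$222.52

Answer: 2572.52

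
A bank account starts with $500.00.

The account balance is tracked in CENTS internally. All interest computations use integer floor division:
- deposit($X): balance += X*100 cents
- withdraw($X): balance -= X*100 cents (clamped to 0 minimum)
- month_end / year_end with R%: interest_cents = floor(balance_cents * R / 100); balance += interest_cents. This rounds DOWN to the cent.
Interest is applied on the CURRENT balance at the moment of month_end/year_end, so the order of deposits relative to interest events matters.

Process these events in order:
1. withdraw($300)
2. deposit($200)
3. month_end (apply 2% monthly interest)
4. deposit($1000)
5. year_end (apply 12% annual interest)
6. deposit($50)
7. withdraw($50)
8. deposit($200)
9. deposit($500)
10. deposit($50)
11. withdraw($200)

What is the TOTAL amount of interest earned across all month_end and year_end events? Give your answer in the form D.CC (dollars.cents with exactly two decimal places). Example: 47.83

Answer: 176.96

Derivation:
After 1 (withdraw($300)): balance=$200.00 total_interest=$0.00
After 2 (deposit($200)): balance=$400.00 total_interest=$0.00
After 3 (month_end (apply 2% monthly interest)): balance=$408.00 total_interest=$8.00
After 4 (deposit($1000)): balance=$1408.00 total_interest=$8.00
After 5 (year_end (apply 12% annual interest)): balance=$1576.96 total_interest=$176.96
After 6 (deposit($50)): balance=$1626.96 total_interest=$176.96
After 7 (withdraw($50)): balance=$1576.96 total_interest=$176.96
After 8 (deposit($200)): balance=$1776.96 total_interest=$176.96
After 9 (deposit($500)): balance=$2276.96 total_interest=$176.96
After 10 (deposit($50)): balance=$2326.96 total_interest=$176.96
After 11 (withdraw($200)): balance=$2126.96 total_interest=$176.96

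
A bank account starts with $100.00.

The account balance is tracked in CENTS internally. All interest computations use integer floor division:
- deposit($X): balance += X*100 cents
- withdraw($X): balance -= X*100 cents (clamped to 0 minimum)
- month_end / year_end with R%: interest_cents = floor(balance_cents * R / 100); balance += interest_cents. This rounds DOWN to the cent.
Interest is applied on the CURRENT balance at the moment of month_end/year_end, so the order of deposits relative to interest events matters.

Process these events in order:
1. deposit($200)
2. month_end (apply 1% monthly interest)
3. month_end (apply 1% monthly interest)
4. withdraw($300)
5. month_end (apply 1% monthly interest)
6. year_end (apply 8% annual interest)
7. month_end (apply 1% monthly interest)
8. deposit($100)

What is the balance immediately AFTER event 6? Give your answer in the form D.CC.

Answer: 6.57

Derivation:
After 1 (deposit($200)): balance=$300.00 total_interest=$0.00
After 2 (month_end (apply 1% monthly interest)): balance=$303.00 total_interest=$3.00
After 3 (month_end (apply 1% monthly interest)): balance=$306.03 total_interest=$6.03
After 4 (withdraw($300)): balance=$6.03 total_interest=$6.03
After 5 (month_end (apply 1% monthly interest)): balance=$6.09 total_interest=$6.09
After 6 (year_end (apply 8% annual interest)): balance=$6.57 total_interest=$6.57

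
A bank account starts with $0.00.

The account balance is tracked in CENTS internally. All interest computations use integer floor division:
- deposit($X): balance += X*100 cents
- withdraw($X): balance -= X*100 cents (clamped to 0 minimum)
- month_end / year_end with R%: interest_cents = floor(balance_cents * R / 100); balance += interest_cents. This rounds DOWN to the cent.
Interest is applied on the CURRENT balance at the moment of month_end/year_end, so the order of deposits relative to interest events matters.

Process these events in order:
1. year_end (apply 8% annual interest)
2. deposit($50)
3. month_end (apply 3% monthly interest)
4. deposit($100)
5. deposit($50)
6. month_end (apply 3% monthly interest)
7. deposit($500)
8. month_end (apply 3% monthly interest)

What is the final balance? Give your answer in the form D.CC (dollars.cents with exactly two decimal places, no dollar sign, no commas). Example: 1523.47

Answer: 728.76

Derivation:
After 1 (year_end (apply 8% annual interest)): balance=$0.00 total_interest=$0.00
After 2 (deposit($50)): balance=$50.00 total_interest=$0.00
After 3 (month_end (apply 3% monthly interest)): balance=$51.50 total_interest=$1.50
After 4 (deposit($100)): balance=$151.50 total_interest=$1.50
After 5 (deposit($50)): balance=$201.50 total_interest=$1.50
After 6 (month_end (apply 3% monthly interest)): balance=$207.54 total_interest=$7.54
After 7 (deposit($500)): balance=$707.54 total_interest=$7.54
After 8 (month_end (apply 3% monthly interest)): balance=$728.76 total_interest=$28.76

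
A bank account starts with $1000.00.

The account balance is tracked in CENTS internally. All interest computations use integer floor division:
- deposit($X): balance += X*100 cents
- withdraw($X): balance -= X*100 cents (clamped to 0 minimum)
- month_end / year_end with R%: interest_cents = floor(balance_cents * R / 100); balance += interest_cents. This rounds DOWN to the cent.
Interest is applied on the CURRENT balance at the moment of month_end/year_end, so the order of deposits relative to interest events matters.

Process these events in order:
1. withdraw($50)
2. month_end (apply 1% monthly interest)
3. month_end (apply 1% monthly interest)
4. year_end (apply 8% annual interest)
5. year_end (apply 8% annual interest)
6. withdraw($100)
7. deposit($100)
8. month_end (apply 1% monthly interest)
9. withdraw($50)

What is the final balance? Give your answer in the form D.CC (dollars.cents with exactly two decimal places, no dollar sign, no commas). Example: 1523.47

Answer: 1091.63

Derivation:
After 1 (withdraw($50)): balance=$950.00 total_interest=$0.00
After 2 (month_end (apply 1% monthly interest)): balance=$959.50 total_interest=$9.50
After 3 (month_end (apply 1% monthly interest)): balance=$969.09 total_interest=$19.09
After 4 (year_end (apply 8% annual interest)): balance=$1046.61 total_interest=$96.61
After 5 (year_end (apply 8% annual interest)): balance=$1130.33 total_interest=$180.33
After 6 (withdraw($100)): balance=$1030.33 total_interest=$180.33
After 7 (deposit($100)): balance=$1130.33 total_interest=$180.33
After 8 (month_end (apply 1% monthly interest)): balance=$1141.63 total_interest=$191.63
After 9 (withdraw($50)): balance=$1091.63 total_interest=$191.63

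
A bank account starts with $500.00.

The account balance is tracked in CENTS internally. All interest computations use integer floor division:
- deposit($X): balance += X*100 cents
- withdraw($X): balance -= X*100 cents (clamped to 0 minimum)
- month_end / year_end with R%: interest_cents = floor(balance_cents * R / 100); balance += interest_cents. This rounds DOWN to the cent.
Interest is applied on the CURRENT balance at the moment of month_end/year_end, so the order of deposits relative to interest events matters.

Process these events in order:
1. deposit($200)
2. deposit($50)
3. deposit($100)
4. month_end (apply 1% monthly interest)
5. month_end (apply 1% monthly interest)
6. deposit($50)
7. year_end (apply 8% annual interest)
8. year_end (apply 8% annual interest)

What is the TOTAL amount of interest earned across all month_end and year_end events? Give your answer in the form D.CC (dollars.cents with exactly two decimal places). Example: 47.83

Answer: 169.67

Derivation:
After 1 (deposit($200)): balance=$700.00 total_interest=$0.00
After 2 (deposit($50)): balance=$750.00 total_interest=$0.00
After 3 (deposit($100)): balance=$850.00 total_interest=$0.00
After 4 (month_end (apply 1% monthly interest)): balance=$858.50 total_interest=$8.50
After 5 (month_end (apply 1% monthly interest)): balance=$867.08 total_interest=$17.08
After 6 (deposit($50)): balance=$917.08 total_interest=$17.08
After 7 (year_end (apply 8% annual interest)): balance=$990.44 total_interest=$90.44
After 8 (year_end (apply 8% annual interest)): balance=$1069.67 total_interest=$169.67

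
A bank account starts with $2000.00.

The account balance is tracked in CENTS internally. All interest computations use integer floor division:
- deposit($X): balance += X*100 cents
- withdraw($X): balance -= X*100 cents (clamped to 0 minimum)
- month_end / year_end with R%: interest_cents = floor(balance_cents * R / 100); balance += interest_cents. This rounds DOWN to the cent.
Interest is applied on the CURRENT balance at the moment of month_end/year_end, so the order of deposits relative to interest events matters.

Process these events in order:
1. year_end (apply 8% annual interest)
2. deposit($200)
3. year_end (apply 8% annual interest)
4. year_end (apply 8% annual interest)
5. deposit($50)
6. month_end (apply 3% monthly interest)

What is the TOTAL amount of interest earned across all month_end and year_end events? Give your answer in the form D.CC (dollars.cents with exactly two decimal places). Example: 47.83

After 1 (year_end (apply 8% annual interest)): balance=$2160.00 total_interest=$160.00
After 2 (deposit($200)): balance=$2360.00 total_interest=$160.00
After 3 (year_end (apply 8% annual interest)): balance=$2548.80 total_interest=$348.80
After 4 (year_end (apply 8% annual interest)): balance=$2752.70 total_interest=$552.70
After 5 (deposit($50)): balance=$2802.70 total_interest=$552.70
After 6 (month_end (apply 3% monthly interest)): balance=$2886.78 total_interest=$636.78

Answer: 636.78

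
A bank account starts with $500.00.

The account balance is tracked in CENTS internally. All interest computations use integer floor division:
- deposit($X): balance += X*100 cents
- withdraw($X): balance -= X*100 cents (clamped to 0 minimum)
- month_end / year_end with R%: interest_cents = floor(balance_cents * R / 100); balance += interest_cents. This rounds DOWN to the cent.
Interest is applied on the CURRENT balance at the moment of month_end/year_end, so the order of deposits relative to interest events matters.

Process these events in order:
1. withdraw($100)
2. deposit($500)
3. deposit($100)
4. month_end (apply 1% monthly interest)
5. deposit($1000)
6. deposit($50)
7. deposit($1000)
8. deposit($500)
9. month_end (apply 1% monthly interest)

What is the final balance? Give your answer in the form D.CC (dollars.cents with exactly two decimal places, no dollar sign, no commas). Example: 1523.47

Answer: 3595.60

Derivation:
After 1 (withdraw($100)): balance=$400.00 total_interest=$0.00
After 2 (deposit($500)): balance=$900.00 total_interest=$0.00
After 3 (deposit($100)): balance=$1000.00 total_interest=$0.00
After 4 (month_end (apply 1% monthly interest)): balance=$1010.00 total_interest=$10.00
After 5 (deposit($1000)): balance=$2010.00 total_interest=$10.00
After 6 (deposit($50)): balance=$2060.00 total_interest=$10.00
After 7 (deposit($1000)): balance=$3060.00 total_interest=$10.00
After 8 (deposit($500)): balance=$3560.00 total_interest=$10.00
After 9 (month_end (apply 1% monthly interest)): balance=$3595.60 total_interest=$45.60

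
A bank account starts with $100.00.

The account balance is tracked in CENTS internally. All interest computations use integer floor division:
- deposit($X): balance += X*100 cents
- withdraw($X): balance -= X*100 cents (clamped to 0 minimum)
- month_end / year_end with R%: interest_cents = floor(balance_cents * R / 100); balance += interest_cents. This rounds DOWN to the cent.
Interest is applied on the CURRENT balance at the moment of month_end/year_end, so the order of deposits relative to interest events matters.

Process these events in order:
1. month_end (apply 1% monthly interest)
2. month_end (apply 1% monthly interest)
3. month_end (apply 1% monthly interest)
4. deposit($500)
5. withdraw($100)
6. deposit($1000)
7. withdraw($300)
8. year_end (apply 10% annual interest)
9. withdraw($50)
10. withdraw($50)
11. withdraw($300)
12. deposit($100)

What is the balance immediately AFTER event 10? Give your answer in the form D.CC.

After 1 (month_end (apply 1% monthly interest)): balance=$101.00 total_interest=$1.00
After 2 (month_end (apply 1% monthly interest)): balance=$102.01 total_interest=$2.01
After 3 (month_end (apply 1% monthly interest)): balance=$103.03 total_interest=$3.03
After 4 (deposit($500)): balance=$603.03 total_interest=$3.03
After 5 (withdraw($100)): balance=$503.03 total_interest=$3.03
After 6 (deposit($1000)): balance=$1503.03 total_interest=$3.03
After 7 (withdraw($300)): balance=$1203.03 total_interest=$3.03
After 8 (year_end (apply 10% annual interest)): balance=$1323.33 total_interest=$123.33
After 9 (withdraw($50)): balance=$1273.33 total_interest=$123.33
After 10 (withdraw($50)): balance=$1223.33 total_interest=$123.33

Answer: 1223.33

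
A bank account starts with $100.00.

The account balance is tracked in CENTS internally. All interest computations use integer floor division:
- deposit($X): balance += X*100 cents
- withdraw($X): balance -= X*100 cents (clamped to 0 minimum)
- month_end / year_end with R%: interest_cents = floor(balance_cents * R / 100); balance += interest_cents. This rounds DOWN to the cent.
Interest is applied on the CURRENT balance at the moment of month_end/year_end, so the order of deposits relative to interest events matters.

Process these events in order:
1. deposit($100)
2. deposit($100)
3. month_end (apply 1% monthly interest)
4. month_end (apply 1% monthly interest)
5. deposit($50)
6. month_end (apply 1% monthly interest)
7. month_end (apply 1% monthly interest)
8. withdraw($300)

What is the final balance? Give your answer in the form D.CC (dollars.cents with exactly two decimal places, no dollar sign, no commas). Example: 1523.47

Answer: 63.18

Derivation:
After 1 (deposit($100)): balance=$200.00 total_interest=$0.00
After 2 (deposit($100)): balance=$300.00 total_interest=$0.00
After 3 (month_end (apply 1% monthly interest)): balance=$303.00 total_interest=$3.00
After 4 (month_end (apply 1% monthly interest)): balance=$306.03 total_interest=$6.03
After 5 (deposit($50)): balance=$356.03 total_interest=$6.03
After 6 (month_end (apply 1% monthly interest)): balance=$359.59 total_interest=$9.59
After 7 (month_end (apply 1% monthly interest)): balance=$363.18 total_interest=$13.18
After 8 (withdraw($300)): balance=$63.18 total_interest=$13.18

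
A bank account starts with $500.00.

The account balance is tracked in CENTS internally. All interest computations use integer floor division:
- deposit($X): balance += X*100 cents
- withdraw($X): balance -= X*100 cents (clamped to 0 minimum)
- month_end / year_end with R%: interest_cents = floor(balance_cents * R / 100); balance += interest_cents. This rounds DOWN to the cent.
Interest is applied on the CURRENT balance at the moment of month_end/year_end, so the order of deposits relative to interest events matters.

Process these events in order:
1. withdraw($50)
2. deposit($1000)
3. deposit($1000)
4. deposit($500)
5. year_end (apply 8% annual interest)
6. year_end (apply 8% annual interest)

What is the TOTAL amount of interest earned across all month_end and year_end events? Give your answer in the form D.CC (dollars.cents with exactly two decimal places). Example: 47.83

After 1 (withdraw($50)): balance=$450.00 total_interest=$0.00
After 2 (deposit($1000)): balance=$1450.00 total_interest=$0.00
After 3 (deposit($1000)): balance=$2450.00 total_interest=$0.00
After 4 (deposit($500)): balance=$2950.00 total_interest=$0.00
After 5 (year_end (apply 8% annual interest)): balance=$3186.00 total_interest=$236.00
After 6 (year_end (apply 8% annual interest)): balance=$3440.88 total_interest=$490.88

Answer: 490.88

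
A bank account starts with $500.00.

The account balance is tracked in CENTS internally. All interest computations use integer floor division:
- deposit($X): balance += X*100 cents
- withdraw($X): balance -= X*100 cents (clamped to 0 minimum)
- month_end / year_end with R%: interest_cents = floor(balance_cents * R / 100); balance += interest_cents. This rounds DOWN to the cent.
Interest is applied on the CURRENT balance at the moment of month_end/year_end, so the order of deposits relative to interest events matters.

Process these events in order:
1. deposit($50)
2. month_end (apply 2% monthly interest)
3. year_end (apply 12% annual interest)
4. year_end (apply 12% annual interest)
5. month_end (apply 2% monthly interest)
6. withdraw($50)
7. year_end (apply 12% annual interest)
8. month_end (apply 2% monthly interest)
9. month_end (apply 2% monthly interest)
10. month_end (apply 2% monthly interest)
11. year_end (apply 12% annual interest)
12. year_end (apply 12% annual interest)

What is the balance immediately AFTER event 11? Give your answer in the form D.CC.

After 1 (deposit($50)): balance=$550.00 total_interest=$0.00
After 2 (month_end (apply 2% monthly interest)): balance=$561.00 total_interest=$11.00
After 3 (year_end (apply 12% annual interest)): balance=$628.32 total_interest=$78.32
After 4 (year_end (apply 12% annual interest)): balance=$703.71 total_interest=$153.71
After 5 (month_end (apply 2% monthly interest)): balance=$717.78 total_interest=$167.78
After 6 (withdraw($50)): balance=$667.78 total_interest=$167.78
After 7 (year_end (apply 12% annual interest)): balance=$747.91 total_interest=$247.91
After 8 (month_end (apply 2% monthly interest)): balance=$762.86 total_interest=$262.86
After 9 (month_end (apply 2% monthly interest)): balance=$778.11 total_interest=$278.11
After 10 (month_end (apply 2% monthly interest)): balance=$793.67 total_interest=$293.67
After 11 (year_end (apply 12% annual interest)): balance=$888.91 total_interest=$388.91

Answer: 888.91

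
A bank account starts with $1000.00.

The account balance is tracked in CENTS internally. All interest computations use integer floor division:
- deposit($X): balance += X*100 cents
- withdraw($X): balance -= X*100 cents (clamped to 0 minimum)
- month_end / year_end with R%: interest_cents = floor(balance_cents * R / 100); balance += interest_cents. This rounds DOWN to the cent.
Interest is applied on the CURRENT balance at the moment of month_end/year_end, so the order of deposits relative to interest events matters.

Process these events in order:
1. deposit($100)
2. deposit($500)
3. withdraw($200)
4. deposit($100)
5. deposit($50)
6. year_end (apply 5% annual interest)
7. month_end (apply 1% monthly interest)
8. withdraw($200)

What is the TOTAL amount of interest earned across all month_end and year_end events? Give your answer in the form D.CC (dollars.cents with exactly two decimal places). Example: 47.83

After 1 (deposit($100)): balance=$1100.00 total_interest=$0.00
After 2 (deposit($500)): balance=$1600.00 total_interest=$0.00
After 3 (withdraw($200)): balance=$1400.00 total_interest=$0.00
After 4 (deposit($100)): balance=$1500.00 total_interest=$0.00
After 5 (deposit($50)): balance=$1550.00 total_interest=$0.00
After 6 (year_end (apply 5% annual interest)): balance=$1627.50 total_interest=$77.50
After 7 (month_end (apply 1% monthly interest)): balance=$1643.77 total_interest=$93.77
After 8 (withdraw($200)): balance=$1443.77 total_interest=$93.77

Answer: 93.77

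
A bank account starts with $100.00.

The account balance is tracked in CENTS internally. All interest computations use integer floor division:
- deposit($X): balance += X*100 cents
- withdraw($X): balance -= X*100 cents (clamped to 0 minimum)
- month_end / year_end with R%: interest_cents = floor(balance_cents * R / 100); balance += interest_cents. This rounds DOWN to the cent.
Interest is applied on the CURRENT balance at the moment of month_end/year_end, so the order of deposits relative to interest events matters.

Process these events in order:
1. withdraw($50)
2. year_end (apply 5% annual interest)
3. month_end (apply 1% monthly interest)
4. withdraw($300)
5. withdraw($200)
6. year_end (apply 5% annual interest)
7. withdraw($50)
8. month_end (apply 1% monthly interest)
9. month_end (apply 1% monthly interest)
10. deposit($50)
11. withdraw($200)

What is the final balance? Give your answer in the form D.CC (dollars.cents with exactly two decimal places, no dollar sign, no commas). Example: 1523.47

Answer: 0.00

Derivation:
After 1 (withdraw($50)): balance=$50.00 total_interest=$0.00
After 2 (year_end (apply 5% annual interest)): balance=$52.50 total_interest=$2.50
After 3 (month_end (apply 1% monthly interest)): balance=$53.02 total_interest=$3.02
After 4 (withdraw($300)): balance=$0.00 total_interest=$3.02
After 5 (withdraw($200)): balance=$0.00 total_interest=$3.02
After 6 (year_end (apply 5% annual interest)): balance=$0.00 total_interest=$3.02
After 7 (withdraw($50)): balance=$0.00 total_interest=$3.02
After 8 (month_end (apply 1% monthly interest)): balance=$0.00 total_interest=$3.02
After 9 (month_end (apply 1% monthly interest)): balance=$0.00 total_interest=$3.02
After 10 (deposit($50)): balance=$50.00 total_interest=$3.02
After 11 (withdraw($200)): balance=$0.00 total_interest=$3.02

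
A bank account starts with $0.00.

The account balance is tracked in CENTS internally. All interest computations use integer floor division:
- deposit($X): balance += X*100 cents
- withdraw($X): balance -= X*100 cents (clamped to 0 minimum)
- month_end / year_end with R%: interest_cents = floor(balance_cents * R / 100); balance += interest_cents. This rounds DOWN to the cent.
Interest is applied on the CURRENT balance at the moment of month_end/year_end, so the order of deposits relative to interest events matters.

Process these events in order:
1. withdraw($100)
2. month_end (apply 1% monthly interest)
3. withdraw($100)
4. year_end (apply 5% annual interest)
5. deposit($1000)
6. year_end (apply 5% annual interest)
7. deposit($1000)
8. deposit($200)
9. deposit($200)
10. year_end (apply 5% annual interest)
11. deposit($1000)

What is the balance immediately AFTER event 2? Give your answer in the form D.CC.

After 1 (withdraw($100)): balance=$0.00 total_interest=$0.00
After 2 (month_end (apply 1% monthly interest)): balance=$0.00 total_interest=$0.00

Answer: 0.00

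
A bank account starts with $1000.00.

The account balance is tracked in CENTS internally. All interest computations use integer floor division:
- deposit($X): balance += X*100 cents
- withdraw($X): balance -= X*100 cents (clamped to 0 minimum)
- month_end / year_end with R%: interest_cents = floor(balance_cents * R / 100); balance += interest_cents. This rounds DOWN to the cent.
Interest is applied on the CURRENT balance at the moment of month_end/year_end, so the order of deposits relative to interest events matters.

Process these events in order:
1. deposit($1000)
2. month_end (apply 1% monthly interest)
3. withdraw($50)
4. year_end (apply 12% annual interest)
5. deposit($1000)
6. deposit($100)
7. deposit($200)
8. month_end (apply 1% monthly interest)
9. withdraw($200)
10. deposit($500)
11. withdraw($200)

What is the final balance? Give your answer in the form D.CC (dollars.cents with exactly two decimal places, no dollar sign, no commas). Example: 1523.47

After 1 (deposit($1000)): balance=$2000.00 total_interest=$0.00
After 2 (month_end (apply 1% monthly interest)): balance=$2020.00 total_interest=$20.00
After 3 (withdraw($50)): balance=$1970.00 total_interest=$20.00
After 4 (year_end (apply 12% annual interest)): balance=$2206.40 total_interest=$256.40
After 5 (deposit($1000)): balance=$3206.40 total_interest=$256.40
After 6 (deposit($100)): balance=$3306.40 total_interest=$256.40
After 7 (deposit($200)): balance=$3506.40 total_interest=$256.40
After 8 (month_end (apply 1% monthly interest)): balance=$3541.46 total_interest=$291.46
After 9 (withdraw($200)): balance=$3341.46 total_interest=$291.46
After 10 (deposit($500)): balance=$3841.46 total_interest=$291.46
After 11 (withdraw($200)): balance=$3641.46 total_interest=$291.46

Answer: 3641.46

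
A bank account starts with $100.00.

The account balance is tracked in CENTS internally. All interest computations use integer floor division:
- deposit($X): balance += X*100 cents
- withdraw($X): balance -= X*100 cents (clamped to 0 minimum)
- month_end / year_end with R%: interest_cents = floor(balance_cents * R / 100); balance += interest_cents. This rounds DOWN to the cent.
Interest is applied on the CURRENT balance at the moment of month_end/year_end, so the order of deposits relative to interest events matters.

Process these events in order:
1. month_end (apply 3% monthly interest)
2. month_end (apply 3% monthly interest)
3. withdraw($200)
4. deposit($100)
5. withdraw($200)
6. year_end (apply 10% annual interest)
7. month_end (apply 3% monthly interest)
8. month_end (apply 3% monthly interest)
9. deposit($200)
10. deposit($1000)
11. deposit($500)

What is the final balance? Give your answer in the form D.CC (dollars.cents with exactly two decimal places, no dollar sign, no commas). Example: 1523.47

After 1 (month_end (apply 3% monthly interest)): balance=$103.00 total_interest=$3.00
After 2 (month_end (apply 3% monthly interest)): balance=$106.09 total_interest=$6.09
After 3 (withdraw($200)): balance=$0.00 total_interest=$6.09
After 4 (deposit($100)): balance=$100.00 total_interest=$6.09
After 5 (withdraw($200)): balance=$0.00 total_interest=$6.09
After 6 (year_end (apply 10% annual interest)): balance=$0.00 total_interest=$6.09
After 7 (month_end (apply 3% monthly interest)): balance=$0.00 total_interest=$6.09
After 8 (month_end (apply 3% monthly interest)): balance=$0.00 total_interest=$6.09
After 9 (deposit($200)): balance=$200.00 total_interest=$6.09
After 10 (deposit($1000)): balance=$1200.00 total_interest=$6.09
After 11 (deposit($500)): balance=$1700.00 total_interest=$6.09

Answer: 1700.00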